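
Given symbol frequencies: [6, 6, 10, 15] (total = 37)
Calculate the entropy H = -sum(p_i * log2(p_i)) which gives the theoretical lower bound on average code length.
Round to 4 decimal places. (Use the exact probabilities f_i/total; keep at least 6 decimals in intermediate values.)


Per-symbol terms -p_i * log2(p_i) with p_i = f_i/37:
  p = 6/37 = 0.162162: log2(p) = -2.624491, -p*log2(p) = 0.425593
  p = 6/37 = 0.162162: log2(p) = -2.624491, -p*log2(p) = 0.425593
  p = 10/37 = 0.270270: log2(p) = -1.887525, -p*log2(p) = 0.510142
  p = 15/37 = 0.405405: log2(p) = -1.302563, -p*log2(p) = 0.528066
H = 0.425593 + 0.425593 + 0.510142 + 0.528066 = 1.889394

H = 1.8894 bits/symbol


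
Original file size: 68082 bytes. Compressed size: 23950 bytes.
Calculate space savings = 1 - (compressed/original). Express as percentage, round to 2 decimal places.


ratio = compressed/original = 23950/68082 = 0.351782
savings = 1 - ratio = 1 - 0.351782 = 0.648218
as a percentage: 0.648218 * 100 = 64.82%

Space savings = 1 - 23950/68082 = 64.82%


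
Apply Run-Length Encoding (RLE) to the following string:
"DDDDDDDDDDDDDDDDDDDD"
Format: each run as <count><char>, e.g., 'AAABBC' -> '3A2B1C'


Scanning runs left to right:
  i=0: run of 'D' x 20 -> '20D'

RLE = 20D


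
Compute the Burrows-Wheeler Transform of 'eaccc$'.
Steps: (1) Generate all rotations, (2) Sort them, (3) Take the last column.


Rotations (sorted):
  0: $eaccc -> last char: c
  1: accc$e -> last char: e
  2: c$eacc -> last char: c
  3: cc$eac -> last char: c
  4: ccc$ea -> last char: a
  5: eaccc$ -> last char: $


BWT = cecca$


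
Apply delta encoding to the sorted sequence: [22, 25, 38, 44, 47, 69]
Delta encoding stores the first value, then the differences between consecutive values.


First value: 22
Deltas:
  25 - 22 = 3
  38 - 25 = 13
  44 - 38 = 6
  47 - 44 = 3
  69 - 47 = 22


Delta encoded: [22, 3, 13, 6, 3, 22]


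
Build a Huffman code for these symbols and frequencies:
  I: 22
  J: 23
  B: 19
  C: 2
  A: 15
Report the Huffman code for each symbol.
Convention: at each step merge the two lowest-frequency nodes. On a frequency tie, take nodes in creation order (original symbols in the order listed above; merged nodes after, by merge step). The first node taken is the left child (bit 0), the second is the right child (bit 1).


Huffman tree construction:
Step 1: Merge C(2) + A(15) = 17
Step 2: Merge (C+A)(17) + B(19) = 36
Step 3: Merge I(22) + J(23) = 45
Step 4: Merge ((C+A)+B)(36) + (I+J)(45) = 81
Read each symbol's code off the tree from the root (left child = 0, right child = 1).

Codes:
  I: 10 (length 2)
  J: 11 (length 2)
  B: 01 (length 2)
  C: 000 (length 3)
  A: 001 (length 3)
Average code length: 179/81 = 2.2099 bits/symbol


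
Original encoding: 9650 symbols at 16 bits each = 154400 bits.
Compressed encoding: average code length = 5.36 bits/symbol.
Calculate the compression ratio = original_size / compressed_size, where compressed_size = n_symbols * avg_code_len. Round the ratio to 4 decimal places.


original_size = n_symbols * orig_bits = 9650 * 16 = 154400 bits
compressed_size = n_symbols * avg_code_len = 9650 * 5.36 = 51724.0 bits
ratio = original_size / compressed_size = 154400 / 51724.0 = 2.9851

Compression ratio = 2.9851


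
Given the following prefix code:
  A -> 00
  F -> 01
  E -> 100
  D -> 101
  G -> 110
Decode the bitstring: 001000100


Decoding step by step:
Bits 00 -> A
Bits 100 -> E
Bits 01 -> F
Bits 00 -> A


Decoded message: AEFA


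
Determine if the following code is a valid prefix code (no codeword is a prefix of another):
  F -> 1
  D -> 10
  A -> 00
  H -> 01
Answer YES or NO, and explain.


Checking each pair (does one codeword prefix another?):
  F='1' vs D='10': prefix -- VIOLATION

NO -- this is NOT a valid prefix code. F (1) is a prefix of D (10).


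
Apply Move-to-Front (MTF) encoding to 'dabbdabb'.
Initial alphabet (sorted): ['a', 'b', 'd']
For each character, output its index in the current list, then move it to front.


MTF encoding:
'd': index 2 in ['a', 'b', 'd'] -> ['d', 'a', 'b']
'a': index 1 in ['d', 'a', 'b'] -> ['a', 'd', 'b']
'b': index 2 in ['a', 'd', 'b'] -> ['b', 'a', 'd']
'b': index 0 in ['b', 'a', 'd'] -> ['b', 'a', 'd']
'd': index 2 in ['b', 'a', 'd'] -> ['d', 'b', 'a']
'a': index 2 in ['d', 'b', 'a'] -> ['a', 'd', 'b']
'b': index 2 in ['a', 'd', 'b'] -> ['b', 'a', 'd']
'b': index 0 in ['b', 'a', 'd'] -> ['b', 'a', 'd']


Output: [2, 1, 2, 0, 2, 2, 2, 0]


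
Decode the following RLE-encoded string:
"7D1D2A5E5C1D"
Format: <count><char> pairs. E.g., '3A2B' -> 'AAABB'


Expanding each <count><char> pair:
  7D -> 'DDDDDDD'
  1D -> 'D'
  2A -> 'AA'
  5E -> 'EEEEE'
  5C -> 'CCCCC'
  1D -> 'D'

Decoded = DDDDDDDDAAEEEEECCCCCD


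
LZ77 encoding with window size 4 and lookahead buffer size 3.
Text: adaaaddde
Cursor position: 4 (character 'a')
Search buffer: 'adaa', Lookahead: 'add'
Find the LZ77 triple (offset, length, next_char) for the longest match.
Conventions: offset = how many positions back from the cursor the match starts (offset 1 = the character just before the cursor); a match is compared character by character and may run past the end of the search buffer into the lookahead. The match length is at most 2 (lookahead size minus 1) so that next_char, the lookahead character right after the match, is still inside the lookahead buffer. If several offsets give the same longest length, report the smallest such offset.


Try each offset into the search buffer:
  offset=1 (pos 3, char 'a'): match length 1
  offset=2 (pos 2, char 'a'): match length 1
  offset=3 (pos 1, char 'd'): match length 0
  offset=4 (pos 0, char 'a'): match length 2
Longest match has length 2 at offset 4.
next_char = character at position 4 + 2 = 6 -> 'd'

Best match: offset=4, length=2 (matching 'ad' starting at position 0)
LZ77 triple: (4, 2, 'd')


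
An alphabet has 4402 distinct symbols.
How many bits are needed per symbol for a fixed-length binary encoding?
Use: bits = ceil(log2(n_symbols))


log2(4402) = 12.1039
Bracket: 2^12 = 4096 < 4402 <= 2^13 = 8192
So ceil(log2(4402)) = 13

bits = ceil(log2(4402)) = ceil(12.1039) = 13 bits


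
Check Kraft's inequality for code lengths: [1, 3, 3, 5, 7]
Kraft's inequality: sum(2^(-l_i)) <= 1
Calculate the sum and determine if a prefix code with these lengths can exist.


Sum = 2^(-1) + 2^(-3) + 2^(-3) + 2^(-5) + 2^(-7)
    = 0.5 + 0.125 + 0.125 + 0.03125 + 0.0078125
    = 101/128 = 0.7890625
Since 0.7890625 <= 1, Kraft's inequality IS satisfied.
A prefix code with these lengths CAN exist.

Kraft sum = 0.7890625. Satisfied.


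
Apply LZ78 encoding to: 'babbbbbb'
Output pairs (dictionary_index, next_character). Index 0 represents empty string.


LZ78 encoding steps:
Dictionary: {0: ''}
Step 1: w='' (idx 0), next='b' -> output (0, 'b'), add 'b' as idx 1
Step 2: w='' (idx 0), next='a' -> output (0, 'a'), add 'a' as idx 2
Step 3: w='b' (idx 1), next='b' -> output (1, 'b'), add 'bb' as idx 3
Step 4: w='bb' (idx 3), next='b' -> output (3, 'b'), add 'bbb' as idx 4
Step 5: w='b' (idx 1), end of input -> output (1, '')


Encoded: [(0, 'b'), (0, 'a'), (1, 'b'), (3, 'b'), (1, '')]


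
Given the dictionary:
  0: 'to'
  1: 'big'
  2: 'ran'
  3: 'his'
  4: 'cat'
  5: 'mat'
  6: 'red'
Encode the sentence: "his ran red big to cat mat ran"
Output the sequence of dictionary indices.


Look up each word in the dictionary:
  'his' -> 3
  'ran' -> 2
  'red' -> 6
  'big' -> 1
  'to' -> 0
  'cat' -> 4
  'mat' -> 5
  'ran' -> 2

Encoded: [3, 2, 6, 1, 0, 4, 5, 2]


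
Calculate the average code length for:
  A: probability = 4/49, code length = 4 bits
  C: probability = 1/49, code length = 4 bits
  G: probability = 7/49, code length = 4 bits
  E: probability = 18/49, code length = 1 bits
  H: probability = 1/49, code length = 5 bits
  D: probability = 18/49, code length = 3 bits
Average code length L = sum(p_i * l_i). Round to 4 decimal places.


Weighted contributions p_i * l_i:
  A: (4/49) * 4 = 16/49
  C: (1/49) * 4 = 4/49
  G: (7/49) * 4 = 28/49
  E: (18/49) * 1 = 18/49
  H: (1/49) * 5 = 5/49
  D: (18/49) * 3 = 54/49
Sum = (16 + 4 + 28 + 18 + 5 + 54)/49 = 125/49

L = 125/49 = 2.5510 bits/symbol


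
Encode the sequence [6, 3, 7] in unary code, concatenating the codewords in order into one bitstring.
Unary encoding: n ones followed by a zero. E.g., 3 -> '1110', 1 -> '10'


Encode each number as n ones followed by a terminating 0:
  6 -> 1111110 (7 bits)
  3 -> 1110 (4 bits)
  7 -> 11111110 (8 bits)
Total length = 7 + 4 + 8 = 19 bits.

Unary([6, 3, 7]) = 1111110111011111110 (19 bits)


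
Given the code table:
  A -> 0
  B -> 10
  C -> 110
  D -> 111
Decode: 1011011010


Decoding:
10 -> B
110 -> C
110 -> C
10 -> B


Result: BCCB


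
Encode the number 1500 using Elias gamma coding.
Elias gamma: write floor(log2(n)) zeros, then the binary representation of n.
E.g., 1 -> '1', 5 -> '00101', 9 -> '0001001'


num_bits = floor(log2(1500)) + 1 = 11
leading_zeros = num_bits - 1 = 10
binary(1500) = 10111011100

Elias gamma(1500) = '0000000000' + '10111011100' = 000000000010111011100 (21 bits)


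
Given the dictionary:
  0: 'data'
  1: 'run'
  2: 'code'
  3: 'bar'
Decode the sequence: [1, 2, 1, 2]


Look up each index in the dictionary:
  1 -> 'run'
  2 -> 'code'
  1 -> 'run'
  2 -> 'code'

Decoded: "run code run code"


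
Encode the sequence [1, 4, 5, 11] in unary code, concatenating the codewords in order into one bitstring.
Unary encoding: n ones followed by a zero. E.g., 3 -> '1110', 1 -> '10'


Encode each number as n ones followed by a terminating 0:
  1 -> 10 (2 bits)
  4 -> 11110 (5 bits)
  5 -> 111110 (6 bits)
  11 -> 111111111110 (12 bits)
Total length = 2 + 5 + 6 + 12 = 25 bits.

Unary([1, 4, 5, 11]) = 1011110111110111111111110 (25 bits)


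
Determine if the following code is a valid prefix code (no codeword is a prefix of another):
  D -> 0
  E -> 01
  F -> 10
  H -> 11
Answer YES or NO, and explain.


Checking each pair (does one codeword prefix another?):
  D='0' vs E='01': prefix -- VIOLATION

NO -- this is NOT a valid prefix code. D (0) is a prefix of E (01).


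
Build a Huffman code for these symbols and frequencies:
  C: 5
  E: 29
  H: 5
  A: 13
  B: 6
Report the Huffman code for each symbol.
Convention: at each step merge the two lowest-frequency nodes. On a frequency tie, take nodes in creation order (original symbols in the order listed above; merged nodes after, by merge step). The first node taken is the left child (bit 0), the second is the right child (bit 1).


Huffman tree construction:
Step 1: Merge C(5) + H(5) = 10
Step 2: Merge B(6) + (C+H)(10) = 16
Step 3: Merge A(13) + (B+(C+H))(16) = 29
Step 4: Merge E(29) + (A+(B+(C+H)))(29) = 58
Read each symbol's code off the tree from the root (left child = 0, right child = 1).

Codes:
  C: 1110 (length 4)
  E: 0 (length 1)
  H: 1111 (length 4)
  A: 10 (length 2)
  B: 110 (length 3)
Average code length: 113/58 = 1.9483 bits/symbol


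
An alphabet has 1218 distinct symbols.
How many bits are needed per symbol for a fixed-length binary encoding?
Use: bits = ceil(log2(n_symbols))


log2(1218) = 10.2503
Bracket: 2^10 = 1024 < 1218 <= 2^11 = 2048
So ceil(log2(1218)) = 11

bits = ceil(log2(1218)) = ceil(10.2503) = 11 bits


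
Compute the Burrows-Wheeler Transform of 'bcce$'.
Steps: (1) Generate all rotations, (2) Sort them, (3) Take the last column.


Rotations (sorted):
  0: $bcce -> last char: e
  1: bcce$ -> last char: $
  2: cce$b -> last char: b
  3: ce$bc -> last char: c
  4: e$bcc -> last char: c


BWT = e$bcc


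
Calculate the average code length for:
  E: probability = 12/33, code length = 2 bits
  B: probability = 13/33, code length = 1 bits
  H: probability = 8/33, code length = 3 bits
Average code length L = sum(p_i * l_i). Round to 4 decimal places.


Weighted contributions p_i * l_i:
  E: (12/33) * 2 = 24/33
  B: (13/33) * 1 = 13/33
  H: (8/33) * 3 = 24/33
Sum = (24 + 13 + 24)/33 = 61/33

L = 61/33 = 1.8485 bits/symbol


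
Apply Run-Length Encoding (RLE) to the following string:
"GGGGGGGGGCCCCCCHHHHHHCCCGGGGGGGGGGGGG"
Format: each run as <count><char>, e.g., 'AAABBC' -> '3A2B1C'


Scanning runs left to right:
  i=0: run of 'G' x 9 -> '9G'
  i=9: run of 'C' x 6 -> '6C'
  i=15: run of 'H' x 6 -> '6H'
  i=21: run of 'C' x 3 -> '3C'
  i=24: run of 'G' x 13 -> '13G'

RLE = 9G6C6H3C13G


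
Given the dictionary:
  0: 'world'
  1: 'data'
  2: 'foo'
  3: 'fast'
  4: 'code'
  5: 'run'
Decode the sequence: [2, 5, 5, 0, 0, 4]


Look up each index in the dictionary:
  2 -> 'foo'
  5 -> 'run'
  5 -> 'run'
  0 -> 'world'
  0 -> 'world'
  4 -> 'code'

Decoded: "foo run run world world code"


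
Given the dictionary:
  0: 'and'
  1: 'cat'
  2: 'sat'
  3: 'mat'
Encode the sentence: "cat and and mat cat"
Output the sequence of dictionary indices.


Look up each word in the dictionary:
  'cat' -> 1
  'and' -> 0
  'and' -> 0
  'mat' -> 3
  'cat' -> 1

Encoded: [1, 0, 0, 3, 1]


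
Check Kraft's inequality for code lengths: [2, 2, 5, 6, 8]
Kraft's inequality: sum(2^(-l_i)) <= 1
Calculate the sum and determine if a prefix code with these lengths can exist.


Sum = 2^(-2) + 2^(-2) + 2^(-5) + 2^(-6) + 2^(-8)
    = 0.25 + 0.25 + 0.03125 + 0.015625 + 0.00390625
    = 141/256 = 0.55078125
Since 0.55078125 <= 1, Kraft's inequality IS satisfied.
A prefix code with these lengths CAN exist.

Kraft sum = 0.55078125. Satisfied.


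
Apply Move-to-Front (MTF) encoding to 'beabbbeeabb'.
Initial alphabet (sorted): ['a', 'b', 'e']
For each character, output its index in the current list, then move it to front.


MTF encoding:
'b': index 1 in ['a', 'b', 'e'] -> ['b', 'a', 'e']
'e': index 2 in ['b', 'a', 'e'] -> ['e', 'b', 'a']
'a': index 2 in ['e', 'b', 'a'] -> ['a', 'e', 'b']
'b': index 2 in ['a', 'e', 'b'] -> ['b', 'a', 'e']
'b': index 0 in ['b', 'a', 'e'] -> ['b', 'a', 'e']
'b': index 0 in ['b', 'a', 'e'] -> ['b', 'a', 'e']
'e': index 2 in ['b', 'a', 'e'] -> ['e', 'b', 'a']
'e': index 0 in ['e', 'b', 'a'] -> ['e', 'b', 'a']
'a': index 2 in ['e', 'b', 'a'] -> ['a', 'e', 'b']
'b': index 2 in ['a', 'e', 'b'] -> ['b', 'a', 'e']
'b': index 0 in ['b', 'a', 'e'] -> ['b', 'a', 'e']


Output: [1, 2, 2, 2, 0, 0, 2, 0, 2, 2, 0]


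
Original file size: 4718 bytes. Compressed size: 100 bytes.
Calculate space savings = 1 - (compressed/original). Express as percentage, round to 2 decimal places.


ratio = compressed/original = 100/4718 = 0.021195
savings = 1 - ratio = 1 - 0.021195 = 0.978805
as a percentage: 0.978805 * 100 = 97.88%

Space savings = 1 - 100/4718 = 97.88%


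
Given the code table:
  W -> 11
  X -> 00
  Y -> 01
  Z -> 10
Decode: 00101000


Decoding:
00 -> X
10 -> Z
10 -> Z
00 -> X


Result: XZZX


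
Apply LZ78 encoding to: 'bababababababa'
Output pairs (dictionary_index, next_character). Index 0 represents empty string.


LZ78 encoding steps:
Dictionary: {0: ''}
Step 1: w='' (idx 0), next='b' -> output (0, 'b'), add 'b' as idx 1
Step 2: w='' (idx 0), next='a' -> output (0, 'a'), add 'a' as idx 2
Step 3: w='b' (idx 1), next='a' -> output (1, 'a'), add 'ba' as idx 3
Step 4: w='ba' (idx 3), next='b' -> output (3, 'b'), add 'bab' as idx 4
Step 5: w='a' (idx 2), next='b' -> output (2, 'b'), add 'ab' as idx 5
Step 6: w='ab' (idx 5), next='a' -> output (5, 'a'), add 'aba' as idx 6
Step 7: w='ba' (idx 3), end of input -> output (3, '')


Encoded: [(0, 'b'), (0, 'a'), (1, 'a'), (3, 'b'), (2, 'b'), (5, 'a'), (3, '')]


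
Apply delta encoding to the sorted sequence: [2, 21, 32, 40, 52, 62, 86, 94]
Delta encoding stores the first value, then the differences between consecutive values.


First value: 2
Deltas:
  21 - 2 = 19
  32 - 21 = 11
  40 - 32 = 8
  52 - 40 = 12
  62 - 52 = 10
  86 - 62 = 24
  94 - 86 = 8


Delta encoded: [2, 19, 11, 8, 12, 10, 24, 8]


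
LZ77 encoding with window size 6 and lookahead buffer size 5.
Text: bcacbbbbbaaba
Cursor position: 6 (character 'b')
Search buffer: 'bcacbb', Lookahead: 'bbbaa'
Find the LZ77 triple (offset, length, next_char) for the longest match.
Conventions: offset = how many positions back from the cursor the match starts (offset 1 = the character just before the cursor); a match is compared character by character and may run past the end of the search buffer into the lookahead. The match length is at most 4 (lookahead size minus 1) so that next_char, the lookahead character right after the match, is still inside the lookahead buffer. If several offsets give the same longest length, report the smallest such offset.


Try each offset into the search buffer:
  offset=1 (pos 5, char 'b'): match length 3
  offset=2 (pos 4, char 'b'): match length 3
  offset=3 (pos 3, char 'c'): match length 0
  offset=4 (pos 2, char 'a'): match length 0
  offset=5 (pos 1, char 'c'): match length 0
  offset=6 (pos 0, char 'b'): match length 1
Longest match has length 3, found at offsets 1, 2; take the smallest, offset 1.
next_char = character at position 6 + 3 = 9 -> 'a'

Best match: offset=1, length=3 (matching 'bbb' starting at position 5)
LZ77 triple: (1, 3, 'a')


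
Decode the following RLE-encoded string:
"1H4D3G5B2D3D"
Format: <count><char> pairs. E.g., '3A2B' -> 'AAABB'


Expanding each <count><char> pair:
  1H -> 'H'
  4D -> 'DDDD'
  3G -> 'GGG'
  5B -> 'BBBBB'
  2D -> 'DD'
  3D -> 'DDD'

Decoded = HDDDDGGGBBBBBDDDDD


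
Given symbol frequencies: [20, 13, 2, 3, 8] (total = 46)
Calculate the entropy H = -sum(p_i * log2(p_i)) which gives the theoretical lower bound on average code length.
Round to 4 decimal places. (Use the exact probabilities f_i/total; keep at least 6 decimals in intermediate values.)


Per-symbol terms -p_i * log2(p_i) with p_i = f_i/46:
  p = 20/46 = 0.434783: log2(p) = -1.201634, -p*log2(p) = 0.522450
  p = 13/46 = 0.282609: log2(p) = -1.823122, -p*log2(p) = 0.515230
  p = 2/46 = 0.043478: log2(p) = -4.523562, -p*log2(p) = 0.196677
  p = 3/46 = 0.065217: log2(p) = -3.938599, -p*log2(p) = 0.256865
  p = 8/46 = 0.173913: log2(p) = -2.523562, -p*log2(p) = 0.438880
H = 0.522450 + 0.515230 + 0.196677 + 0.256865 + 0.438880 = 1.930102

H = 1.9301 bits/symbol


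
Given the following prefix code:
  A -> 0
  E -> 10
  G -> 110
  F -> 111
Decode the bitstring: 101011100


Decoding step by step:
Bits 10 -> E
Bits 10 -> E
Bits 111 -> F
Bits 0 -> A
Bits 0 -> A


Decoded message: EEFAA


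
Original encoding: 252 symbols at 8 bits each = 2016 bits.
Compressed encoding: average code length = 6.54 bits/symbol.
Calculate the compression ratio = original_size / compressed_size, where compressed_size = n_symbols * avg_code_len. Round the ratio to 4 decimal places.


original_size = n_symbols * orig_bits = 252 * 8 = 2016 bits
compressed_size = n_symbols * avg_code_len = 252 * 6.54 = 1648.08 bits
ratio = original_size / compressed_size = 2016 / 1648.08 = 1.2232

Compression ratio = 1.2232


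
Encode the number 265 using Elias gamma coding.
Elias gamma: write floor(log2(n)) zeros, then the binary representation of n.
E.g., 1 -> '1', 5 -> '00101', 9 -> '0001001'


num_bits = floor(log2(265)) + 1 = 9
leading_zeros = num_bits - 1 = 8
binary(265) = 100001001

Elias gamma(265) = '00000000' + '100001001' = 00000000100001001 (17 bits)


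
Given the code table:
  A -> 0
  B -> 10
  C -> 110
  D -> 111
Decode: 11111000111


Decoding:
111 -> D
110 -> C
0 -> A
0 -> A
111 -> D


Result: DCAAD


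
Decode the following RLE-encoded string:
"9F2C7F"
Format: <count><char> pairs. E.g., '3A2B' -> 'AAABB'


Expanding each <count><char> pair:
  9F -> 'FFFFFFFFF'
  2C -> 'CC'
  7F -> 'FFFFFFF'

Decoded = FFFFFFFFFCCFFFFFFF


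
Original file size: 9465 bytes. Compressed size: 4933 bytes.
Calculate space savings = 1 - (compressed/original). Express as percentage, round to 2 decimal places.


ratio = compressed/original = 4933/9465 = 0.521183
savings = 1 - ratio = 1 - 0.521183 = 0.478817
as a percentage: 0.478817 * 100 = 47.88%

Space savings = 1 - 4933/9465 = 47.88%


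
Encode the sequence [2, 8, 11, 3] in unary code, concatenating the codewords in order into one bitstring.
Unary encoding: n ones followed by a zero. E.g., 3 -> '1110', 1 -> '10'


Encode each number as n ones followed by a terminating 0:
  2 -> 110 (3 bits)
  8 -> 111111110 (9 bits)
  11 -> 111111111110 (12 bits)
  3 -> 1110 (4 bits)
Total length = 3 + 9 + 12 + 4 = 28 bits.

Unary([2, 8, 11, 3]) = 1101111111101111111111101110 (28 bits)


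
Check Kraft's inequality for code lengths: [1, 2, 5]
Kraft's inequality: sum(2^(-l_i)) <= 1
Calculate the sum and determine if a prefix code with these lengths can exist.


Sum = 2^(-1) + 2^(-2) + 2^(-5)
    = 0.5 + 0.25 + 0.03125
    = 25/32 = 0.78125
Since 0.78125 <= 1, Kraft's inequality IS satisfied.
A prefix code with these lengths CAN exist.

Kraft sum = 0.78125. Satisfied.


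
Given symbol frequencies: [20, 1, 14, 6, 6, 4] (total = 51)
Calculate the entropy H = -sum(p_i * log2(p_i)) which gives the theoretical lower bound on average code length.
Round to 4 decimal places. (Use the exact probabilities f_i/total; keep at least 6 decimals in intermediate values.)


Per-symbol terms -p_i * log2(p_i) with p_i = f_i/51:
  p = 20/51 = 0.392157: log2(p) = -1.350497, -p*log2(p) = 0.529607
  p = 1/51 = 0.019608: log2(p) = -5.672425, -p*log2(p) = 0.111224
  p = 14/51 = 0.274510: log2(p) = -1.865070, -p*log2(p) = 0.511980
  p = 6/51 = 0.117647: log2(p) = -3.087463, -p*log2(p) = 0.363231
  p = 6/51 = 0.117647: log2(p) = -3.087463, -p*log2(p) = 0.363231
  p = 4/51 = 0.078431: log2(p) = -3.672425, -p*log2(p) = 0.288033
H = 0.529607 + 0.111224 + 0.511980 + 0.363231 + 0.363231 + 0.288033 = 2.167306

H = 2.1673 bits/symbol


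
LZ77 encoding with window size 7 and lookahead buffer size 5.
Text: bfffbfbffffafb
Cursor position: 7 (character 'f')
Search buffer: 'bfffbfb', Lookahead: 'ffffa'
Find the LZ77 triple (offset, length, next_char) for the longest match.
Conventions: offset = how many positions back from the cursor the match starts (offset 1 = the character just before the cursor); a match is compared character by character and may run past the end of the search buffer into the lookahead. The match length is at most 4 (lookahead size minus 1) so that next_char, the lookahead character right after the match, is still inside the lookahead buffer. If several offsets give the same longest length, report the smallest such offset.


Try each offset into the search buffer:
  offset=1 (pos 6, char 'b'): match length 0
  offset=2 (pos 5, char 'f'): match length 1
  offset=3 (pos 4, char 'b'): match length 0
  offset=4 (pos 3, char 'f'): match length 1
  offset=5 (pos 2, char 'f'): match length 2
  offset=6 (pos 1, char 'f'): match length 3
  offset=7 (pos 0, char 'b'): match length 0
Longest match has length 3 at offset 6.
next_char = character at position 7 + 3 = 10 -> 'f'

Best match: offset=6, length=3 (matching 'fff' starting at position 1)
LZ77 triple: (6, 3, 'f')


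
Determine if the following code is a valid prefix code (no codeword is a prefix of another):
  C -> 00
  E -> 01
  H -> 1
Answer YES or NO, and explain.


Checking each pair (does one codeword prefix another?):
  C='00' vs E='01': no prefix
  C='00' vs H='1': no prefix
  E='01' vs C='00': no prefix
  E='01' vs H='1': no prefix
  H='1' vs C='00': no prefix
  H='1' vs E='01': no prefix
No violation found over all pairs.

YES -- this is a valid prefix code. No codeword is a prefix of any other codeword.


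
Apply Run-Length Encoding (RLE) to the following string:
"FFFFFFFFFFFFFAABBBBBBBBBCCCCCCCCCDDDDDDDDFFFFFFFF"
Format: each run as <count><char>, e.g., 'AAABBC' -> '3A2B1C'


Scanning runs left to right:
  i=0: run of 'F' x 13 -> '13F'
  i=13: run of 'A' x 2 -> '2A'
  i=15: run of 'B' x 9 -> '9B'
  i=24: run of 'C' x 9 -> '9C'
  i=33: run of 'D' x 8 -> '8D'
  i=41: run of 'F' x 8 -> '8F'

RLE = 13F2A9B9C8D8F


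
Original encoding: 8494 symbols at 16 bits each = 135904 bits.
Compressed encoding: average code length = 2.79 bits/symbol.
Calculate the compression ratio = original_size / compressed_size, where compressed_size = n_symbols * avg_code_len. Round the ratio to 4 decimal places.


original_size = n_symbols * orig_bits = 8494 * 16 = 135904 bits
compressed_size = n_symbols * avg_code_len = 8494 * 2.79 = 23698.26 bits
ratio = original_size / compressed_size = 135904 / 23698.26 = 5.7348

Compression ratio = 5.7348


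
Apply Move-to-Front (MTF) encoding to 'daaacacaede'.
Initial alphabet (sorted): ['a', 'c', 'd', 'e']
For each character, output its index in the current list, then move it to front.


MTF encoding:
'd': index 2 in ['a', 'c', 'd', 'e'] -> ['d', 'a', 'c', 'e']
'a': index 1 in ['d', 'a', 'c', 'e'] -> ['a', 'd', 'c', 'e']
'a': index 0 in ['a', 'd', 'c', 'e'] -> ['a', 'd', 'c', 'e']
'a': index 0 in ['a', 'd', 'c', 'e'] -> ['a', 'd', 'c', 'e']
'c': index 2 in ['a', 'd', 'c', 'e'] -> ['c', 'a', 'd', 'e']
'a': index 1 in ['c', 'a', 'd', 'e'] -> ['a', 'c', 'd', 'e']
'c': index 1 in ['a', 'c', 'd', 'e'] -> ['c', 'a', 'd', 'e']
'a': index 1 in ['c', 'a', 'd', 'e'] -> ['a', 'c', 'd', 'e']
'e': index 3 in ['a', 'c', 'd', 'e'] -> ['e', 'a', 'c', 'd']
'd': index 3 in ['e', 'a', 'c', 'd'] -> ['d', 'e', 'a', 'c']
'e': index 1 in ['d', 'e', 'a', 'c'] -> ['e', 'd', 'a', 'c']


Output: [2, 1, 0, 0, 2, 1, 1, 1, 3, 3, 1]


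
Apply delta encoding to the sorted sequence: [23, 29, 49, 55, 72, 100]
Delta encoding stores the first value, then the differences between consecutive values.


First value: 23
Deltas:
  29 - 23 = 6
  49 - 29 = 20
  55 - 49 = 6
  72 - 55 = 17
  100 - 72 = 28


Delta encoded: [23, 6, 20, 6, 17, 28]


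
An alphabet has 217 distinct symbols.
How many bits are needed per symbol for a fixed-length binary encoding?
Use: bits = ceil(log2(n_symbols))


log2(217) = 7.7616
Bracket: 2^7 = 128 < 217 <= 2^8 = 256
So ceil(log2(217)) = 8

bits = ceil(log2(217)) = ceil(7.7616) = 8 bits


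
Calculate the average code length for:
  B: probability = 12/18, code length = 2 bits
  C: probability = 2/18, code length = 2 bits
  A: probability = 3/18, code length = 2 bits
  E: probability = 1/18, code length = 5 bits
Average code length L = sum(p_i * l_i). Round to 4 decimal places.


Weighted contributions p_i * l_i:
  B: (12/18) * 2 = 24/18
  C: (2/18) * 2 = 4/18
  A: (3/18) * 2 = 6/18
  E: (1/18) * 5 = 5/18
Sum = (24 + 4 + 6 + 5)/18 = 39/18

L = 39/18 = 2.1667 bits/symbol


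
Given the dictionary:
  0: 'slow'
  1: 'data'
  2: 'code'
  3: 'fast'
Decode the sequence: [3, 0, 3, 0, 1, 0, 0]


Look up each index in the dictionary:
  3 -> 'fast'
  0 -> 'slow'
  3 -> 'fast'
  0 -> 'slow'
  1 -> 'data'
  0 -> 'slow'
  0 -> 'slow'

Decoded: "fast slow fast slow data slow slow"


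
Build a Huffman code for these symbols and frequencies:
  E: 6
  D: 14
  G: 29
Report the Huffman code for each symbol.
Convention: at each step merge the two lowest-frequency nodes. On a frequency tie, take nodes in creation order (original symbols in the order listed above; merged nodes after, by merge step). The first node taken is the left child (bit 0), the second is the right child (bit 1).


Huffman tree construction:
Step 1: Merge E(6) + D(14) = 20
Step 2: Merge (E+D)(20) + G(29) = 49
Read each symbol's code off the tree from the root (left child = 0, right child = 1).

Codes:
  E: 00 (length 2)
  D: 01 (length 2)
  G: 1 (length 1)
Average code length: 69/49 = 1.4082 bits/symbol


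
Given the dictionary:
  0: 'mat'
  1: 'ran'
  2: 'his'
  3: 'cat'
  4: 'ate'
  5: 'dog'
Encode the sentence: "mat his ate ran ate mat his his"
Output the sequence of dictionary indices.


Look up each word in the dictionary:
  'mat' -> 0
  'his' -> 2
  'ate' -> 4
  'ran' -> 1
  'ate' -> 4
  'mat' -> 0
  'his' -> 2
  'his' -> 2

Encoded: [0, 2, 4, 1, 4, 0, 2, 2]


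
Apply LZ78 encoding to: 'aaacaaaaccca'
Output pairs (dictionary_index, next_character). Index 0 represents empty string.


LZ78 encoding steps:
Dictionary: {0: ''}
Step 1: w='' (idx 0), next='a' -> output (0, 'a'), add 'a' as idx 1
Step 2: w='a' (idx 1), next='a' -> output (1, 'a'), add 'aa' as idx 2
Step 3: w='' (idx 0), next='c' -> output (0, 'c'), add 'c' as idx 3
Step 4: w='aa' (idx 2), next='a' -> output (2, 'a'), add 'aaa' as idx 4
Step 5: w='a' (idx 1), next='c' -> output (1, 'c'), add 'ac' as idx 5
Step 6: w='c' (idx 3), next='c' -> output (3, 'c'), add 'cc' as idx 6
Step 7: w='a' (idx 1), end of input -> output (1, '')


Encoded: [(0, 'a'), (1, 'a'), (0, 'c'), (2, 'a'), (1, 'c'), (3, 'c'), (1, '')]


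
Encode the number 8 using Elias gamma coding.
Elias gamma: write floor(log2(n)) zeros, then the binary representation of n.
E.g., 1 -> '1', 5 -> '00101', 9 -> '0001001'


num_bits = floor(log2(8)) + 1 = 4
leading_zeros = num_bits - 1 = 3
binary(8) = 1000

Elias gamma(8) = '000' + '1000' = 0001000 (7 bits)


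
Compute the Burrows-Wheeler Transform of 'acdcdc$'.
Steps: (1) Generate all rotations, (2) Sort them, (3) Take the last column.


Rotations (sorted):
  0: $acdcdc -> last char: c
  1: acdcdc$ -> last char: $
  2: c$acdcd -> last char: d
  3: cdc$acd -> last char: d
  4: cdcdc$a -> last char: a
  5: dc$acdc -> last char: c
  6: dcdc$ac -> last char: c


BWT = c$ddacc


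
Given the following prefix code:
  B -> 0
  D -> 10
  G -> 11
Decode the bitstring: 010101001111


Decoding step by step:
Bits 0 -> B
Bits 10 -> D
Bits 10 -> D
Bits 10 -> D
Bits 0 -> B
Bits 11 -> G
Bits 11 -> G


Decoded message: BDDDBGG


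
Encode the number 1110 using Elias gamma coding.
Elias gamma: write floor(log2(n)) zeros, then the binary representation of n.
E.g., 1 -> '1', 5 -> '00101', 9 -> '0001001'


num_bits = floor(log2(1110)) + 1 = 11
leading_zeros = num_bits - 1 = 10
binary(1110) = 10001010110

Elias gamma(1110) = '0000000000' + '10001010110' = 000000000010001010110 (21 bits)


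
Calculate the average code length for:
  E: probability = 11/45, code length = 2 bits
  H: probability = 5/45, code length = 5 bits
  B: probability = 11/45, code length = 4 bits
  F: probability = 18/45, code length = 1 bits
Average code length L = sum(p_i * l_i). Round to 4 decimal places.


Weighted contributions p_i * l_i:
  E: (11/45) * 2 = 22/45
  H: (5/45) * 5 = 25/45
  B: (11/45) * 4 = 44/45
  F: (18/45) * 1 = 18/45
Sum = (22 + 25 + 44 + 18)/45 = 109/45

L = 109/45 = 2.4222 bits/symbol


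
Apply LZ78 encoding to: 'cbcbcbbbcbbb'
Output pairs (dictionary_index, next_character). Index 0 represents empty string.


LZ78 encoding steps:
Dictionary: {0: ''}
Step 1: w='' (idx 0), next='c' -> output (0, 'c'), add 'c' as idx 1
Step 2: w='' (idx 0), next='b' -> output (0, 'b'), add 'b' as idx 2
Step 3: w='c' (idx 1), next='b' -> output (1, 'b'), add 'cb' as idx 3
Step 4: w='cb' (idx 3), next='b' -> output (3, 'b'), add 'cbb' as idx 4
Step 5: w='b' (idx 2), next='c' -> output (2, 'c'), add 'bc' as idx 5
Step 6: w='b' (idx 2), next='b' -> output (2, 'b'), add 'bb' as idx 6
Step 7: w='b' (idx 2), end of input -> output (2, '')


Encoded: [(0, 'c'), (0, 'b'), (1, 'b'), (3, 'b'), (2, 'c'), (2, 'b'), (2, '')]


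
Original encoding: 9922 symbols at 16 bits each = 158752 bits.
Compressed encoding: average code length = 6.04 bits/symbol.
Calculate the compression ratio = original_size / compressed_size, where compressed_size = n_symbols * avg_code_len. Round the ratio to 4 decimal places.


original_size = n_symbols * orig_bits = 9922 * 16 = 158752 bits
compressed_size = n_symbols * avg_code_len = 9922 * 6.04 = 59928.88 bits
ratio = original_size / compressed_size = 158752 / 59928.88 = 2.649

Compression ratio = 2.649


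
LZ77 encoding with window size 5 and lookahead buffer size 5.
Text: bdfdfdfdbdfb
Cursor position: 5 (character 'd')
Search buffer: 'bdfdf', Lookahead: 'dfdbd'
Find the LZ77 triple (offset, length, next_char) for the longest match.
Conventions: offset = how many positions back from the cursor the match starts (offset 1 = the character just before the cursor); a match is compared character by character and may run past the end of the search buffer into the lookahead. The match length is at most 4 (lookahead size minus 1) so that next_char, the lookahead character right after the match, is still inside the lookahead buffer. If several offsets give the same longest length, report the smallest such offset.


Try each offset into the search buffer:
  offset=1 (pos 4, char 'f'): match length 0
  offset=2 (pos 3, char 'd'): match length 3
  offset=3 (pos 2, char 'f'): match length 0
  offset=4 (pos 1, char 'd'): match length 3
  offset=5 (pos 0, char 'b'): match length 0
Longest match has length 3, found at offsets 2, 4; take the smallest, offset 2.
next_char = character at position 5 + 3 = 8 -> 'b'

Best match: offset=2, length=3 (matching 'dfd' starting at position 3)
LZ77 triple: (2, 3, 'b')


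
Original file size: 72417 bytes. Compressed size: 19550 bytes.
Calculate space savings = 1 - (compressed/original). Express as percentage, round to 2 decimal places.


ratio = compressed/original = 19550/72417 = 0.269964
savings = 1 - ratio = 1 - 0.269964 = 0.730036
as a percentage: 0.730036 * 100 = 73.0%

Space savings = 1 - 19550/72417 = 73.0%


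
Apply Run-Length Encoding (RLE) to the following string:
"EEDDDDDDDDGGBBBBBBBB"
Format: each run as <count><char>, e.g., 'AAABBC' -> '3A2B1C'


Scanning runs left to right:
  i=0: run of 'E' x 2 -> '2E'
  i=2: run of 'D' x 8 -> '8D'
  i=10: run of 'G' x 2 -> '2G'
  i=12: run of 'B' x 8 -> '8B'

RLE = 2E8D2G8B


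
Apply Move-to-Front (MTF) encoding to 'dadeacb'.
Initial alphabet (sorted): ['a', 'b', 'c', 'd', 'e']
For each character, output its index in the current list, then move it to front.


MTF encoding:
'd': index 3 in ['a', 'b', 'c', 'd', 'e'] -> ['d', 'a', 'b', 'c', 'e']
'a': index 1 in ['d', 'a', 'b', 'c', 'e'] -> ['a', 'd', 'b', 'c', 'e']
'd': index 1 in ['a', 'd', 'b', 'c', 'e'] -> ['d', 'a', 'b', 'c', 'e']
'e': index 4 in ['d', 'a', 'b', 'c', 'e'] -> ['e', 'd', 'a', 'b', 'c']
'a': index 2 in ['e', 'd', 'a', 'b', 'c'] -> ['a', 'e', 'd', 'b', 'c']
'c': index 4 in ['a', 'e', 'd', 'b', 'c'] -> ['c', 'a', 'e', 'd', 'b']
'b': index 4 in ['c', 'a', 'e', 'd', 'b'] -> ['b', 'c', 'a', 'e', 'd']


Output: [3, 1, 1, 4, 2, 4, 4]


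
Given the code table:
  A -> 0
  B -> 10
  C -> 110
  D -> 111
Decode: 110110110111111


Decoding:
110 -> C
110 -> C
110 -> C
111 -> D
111 -> D


Result: CCCDD


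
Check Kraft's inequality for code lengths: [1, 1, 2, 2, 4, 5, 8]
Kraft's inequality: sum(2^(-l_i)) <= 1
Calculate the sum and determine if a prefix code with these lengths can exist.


Sum = 2^(-1) + 2^(-1) + 2^(-2) + 2^(-2) + 2^(-4) + 2^(-5) + 2^(-8)
    = 0.5 + 0.5 + 0.25 + 0.25 + 0.0625 + 0.03125 + 0.00390625
    = 409/256 = 1.59765625
Since 1.59765625 > 1, Kraft's inequality is NOT satisfied.
A prefix code with these lengths CANNOT exist.

Kraft sum = 1.59765625. Not satisfied.


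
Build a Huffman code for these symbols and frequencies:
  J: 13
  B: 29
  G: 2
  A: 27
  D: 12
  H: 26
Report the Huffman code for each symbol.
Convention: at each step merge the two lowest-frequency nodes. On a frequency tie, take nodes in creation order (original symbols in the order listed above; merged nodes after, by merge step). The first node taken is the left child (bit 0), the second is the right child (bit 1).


Huffman tree construction:
Step 1: Merge G(2) + D(12) = 14
Step 2: Merge J(13) + (G+D)(14) = 27
Step 3: Merge H(26) + A(27) = 53
Step 4: Merge (J+(G+D))(27) + B(29) = 56
Step 5: Merge (H+A)(53) + ((J+(G+D))+B)(56) = 109
Read each symbol's code off the tree from the root (left child = 0, right child = 1).

Codes:
  J: 100 (length 3)
  B: 11 (length 2)
  G: 1010 (length 4)
  A: 01 (length 2)
  D: 1011 (length 4)
  H: 00 (length 2)
Average code length: 259/109 = 2.3761 bits/symbol


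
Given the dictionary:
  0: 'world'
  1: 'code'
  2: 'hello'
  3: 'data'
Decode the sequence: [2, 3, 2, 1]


Look up each index in the dictionary:
  2 -> 'hello'
  3 -> 'data'
  2 -> 'hello'
  1 -> 'code'

Decoded: "hello data hello code"


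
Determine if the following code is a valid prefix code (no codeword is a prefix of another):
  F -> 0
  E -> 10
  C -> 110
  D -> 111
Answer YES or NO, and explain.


Checking each pair (does one codeword prefix another?):
  F='0' vs E='10': no prefix
  F='0' vs C='110': no prefix
  F='0' vs D='111': no prefix
  E='10' vs F='0': no prefix
  E='10' vs C='110': no prefix
  E='10' vs D='111': no prefix
  C='110' vs F='0': no prefix
  C='110' vs E='10': no prefix
  C='110' vs D='111': no prefix
  D='111' vs F='0': no prefix
  D='111' vs E='10': no prefix
  D='111' vs C='110': no prefix
No violation found over all pairs.

YES -- this is a valid prefix code. No codeword is a prefix of any other codeword.


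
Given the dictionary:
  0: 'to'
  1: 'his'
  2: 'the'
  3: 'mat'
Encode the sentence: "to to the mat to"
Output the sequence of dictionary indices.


Look up each word in the dictionary:
  'to' -> 0
  'to' -> 0
  'the' -> 2
  'mat' -> 3
  'to' -> 0

Encoded: [0, 0, 2, 3, 0]


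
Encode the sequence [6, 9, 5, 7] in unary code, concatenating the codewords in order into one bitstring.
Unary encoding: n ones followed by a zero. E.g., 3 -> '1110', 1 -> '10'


Encode each number as n ones followed by a terminating 0:
  6 -> 1111110 (7 bits)
  9 -> 1111111110 (10 bits)
  5 -> 111110 (6 bits)
  7 -> 11111110 (8 bits)
Total length = 7 + 10 + 6 + 8 = 31 bits.

Unary([6, 9, 5, 7]) = 1111110111111111011111011111110 (31 bits)


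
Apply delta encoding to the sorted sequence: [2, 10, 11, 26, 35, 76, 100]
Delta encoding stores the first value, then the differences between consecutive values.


First value: 2
Deltas:
  10 - 2 = 8
  11 - 10 = 1
  26 - 11 = 15
  35 - 26 = 9
  76 - 35 = 41
  100 - 76 = 24


Delta encoded: [2, 8, 1, 15, 9, 41, 24]


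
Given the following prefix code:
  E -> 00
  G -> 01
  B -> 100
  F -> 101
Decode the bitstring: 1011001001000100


Decoding step by step:
Bits 101 -> F
Bits 100 -> B
Bits 100 -> B
Bits 100 -> B
Bits 01 -> G
Bits 00 -> E


Decoded message: FBBBGE


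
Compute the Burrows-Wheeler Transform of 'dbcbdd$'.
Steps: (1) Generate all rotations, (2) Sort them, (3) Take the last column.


Rotations (sorted):
  0: $dbcbdd -> last char: d
  1: bcbdd$d -> last char: d
  2: bdd$dbc -> last char: c
  3: cbdd$db -> last char: b
  4: d$dbcbd -> last char: d
  5: dbcbdd$ -> last char: $
  6: dd$dbcb -> last char: b


BWT = ddcbd$b


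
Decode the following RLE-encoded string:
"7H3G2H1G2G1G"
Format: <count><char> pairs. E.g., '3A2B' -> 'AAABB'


Expanding each <count><char> pair:
  7H -> 'HHHHHHH'
  3G -> 'GGG'
  2H -> 'HH'
  1G -> 'G'
  2G -> 'GG'
  1G -> 'G'

Decoded = HHHHHHHGGGHHGGGG


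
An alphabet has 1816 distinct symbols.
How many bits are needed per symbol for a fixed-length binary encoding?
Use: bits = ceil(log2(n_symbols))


log2(1816) = 10.8265
Bracket: 2^10 = 1024 < 1816 <= 2^11 = 2048
So ceil(log2(1816)) = 11

bits = ceil(log2(1816)) = ceil(10.8265) = 11 bits


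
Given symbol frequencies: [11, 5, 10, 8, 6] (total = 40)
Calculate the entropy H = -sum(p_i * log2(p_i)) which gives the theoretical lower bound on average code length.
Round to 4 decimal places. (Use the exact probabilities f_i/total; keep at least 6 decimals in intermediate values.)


Per-symbol terms -p_i * log2(p_i) with p_i = f_i/40:
  p = 11/40 = 0.275000: log2(p) = -1.862496, -p*log2(p) = 0.512187
  p = 5/40 = 0.125000: log2(p) = -3.000000, -p*log2(p) = 0.375000
  p = 10/40 = 0.250000: log2(p) = -2.000000, -p*log2(p) = 0.500000
  p = 8/40 = 0.200000: log2(p) = -2.321928, -p*log2(p) = 0.464386
  p = 6/40 = 0.150000: log2(p) = -2.736966, -p*log2(p) = 0.410545
H = 0.512187 + 0.375000 + 0.500000 + 0.464386 + 0.410545 = 2.262118

H = 2.2621 bits/symbol


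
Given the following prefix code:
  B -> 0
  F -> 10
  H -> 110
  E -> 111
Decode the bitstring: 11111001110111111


Decoding step by step:
Bits 111 -> E
Bits 110 -> H
Bits 0 -> B
Bits 111 -> E
Bits 0 -> B
Bits 111 -> E
Bits 111 -> E


Decoded message: EHBEBEE


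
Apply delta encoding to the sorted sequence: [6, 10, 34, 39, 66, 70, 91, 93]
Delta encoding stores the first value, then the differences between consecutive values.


First value: 6
Deltas:
  10 - 6 = 4
  34 - 10 = 24
  39 - 34 = 5
  66 - 39 = 27
  70 - 66 = 4
  91 - 70 = 21
  93 - 91 = 2


Delta encoded: [6, 4, 24, 5, 27, 4, 21, 2]
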